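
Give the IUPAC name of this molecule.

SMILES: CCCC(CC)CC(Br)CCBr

The longest continuous carbon chain has 8 atoms, so the parent hydride is octane.
Number the chain so that the substituent locant set {1,3,5} is lower than {4,6,8} at the first point of difference.
With this numbering: bromo groups at C-1 and C-3; an ethyl group at C-5.
The substituents are ordered alphabetically, ignoring any di-/tri- multipliers.
The name is 1,3-dibromo-5-ethyloctane.

1,3-dibromo-5-ethyloctane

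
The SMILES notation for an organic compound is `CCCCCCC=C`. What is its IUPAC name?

Counting along the main chain through the multiple bond gives 8 carbons: the parent is octane.
A C=C double bond in the chain gives the infix -ene-.
The numbering direction is chosen so that numbering from this end puts the double bond at C-1 rather than C-7.
This places the double bond between C-1 and C-2.
The name is oct-1-ene.

oct-1-ene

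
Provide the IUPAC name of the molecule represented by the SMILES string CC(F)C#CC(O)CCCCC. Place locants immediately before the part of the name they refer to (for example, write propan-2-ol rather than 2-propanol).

The longest chain bearing the –OH group and the multiple bond is 10 carbons long (decane).
An alcohol (–OH) is the principal characteristic group, giving the suffix -ol.
There is one C≡C triple bond, indicated by the ending -yne.
Choose the numbering such that numbering from this end puts the hydroxyl group at C-5 rather than C-6.
This places the hydroxyl at C-5; the triple bond between C-3 and C-4; a fluoro group at C-2.
Assembling the pieces gives 2-fluorodec-3-yn-5-ol.

2-fluorodec-3-yn-5-ol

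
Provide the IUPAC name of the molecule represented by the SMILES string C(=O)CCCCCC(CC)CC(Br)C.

The longest carbon chain that includes the –CHO group has 10 carbons, so the parent hydride is decane.
An aldehyde (terminal –CHO) is the principal characteristic group, giving the suffix -al.
The numbering direction is chosen so that the aldehyde carbon is C-1 by definition.
That gives a bromo group at C-9; an ethyl group at C-7.
Prefixes are listed alphabetically: bromo, ethyl.
Putting it together: 9-bromo-7-ethyldecanal.

9-bromo-7-ethyldecanal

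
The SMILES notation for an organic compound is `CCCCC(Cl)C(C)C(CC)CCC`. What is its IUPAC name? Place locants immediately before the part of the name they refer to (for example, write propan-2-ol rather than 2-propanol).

The parent chain contains 10 carbons (decane).
Choose the numbering such that the substituent locant set {4,5,6} is lower than {5,6,7} at the first point of difference.
This places a chloro group at C-6; an ethyl group at C-4; a methyl group at C-5.
The substituents are ordered alphabetically, ignoring any di-/tri- multipliers.
Putting it together: 6-chloro-4-ethyl-5-methyldecane.

6-chloro-4-ethyl-5-methyldecane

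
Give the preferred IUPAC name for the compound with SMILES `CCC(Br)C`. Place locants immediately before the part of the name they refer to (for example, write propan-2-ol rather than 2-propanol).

The longest carbon chain is 4 atoms: the parent is butane.
Number the chain so that the substituent locant set {2} is lower than {3} at the first point of difference.
This places a bromo group at C-2.
The name is 2-bromobutane.

2-bromobutane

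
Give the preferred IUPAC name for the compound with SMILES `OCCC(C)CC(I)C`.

5-iodo-3-methylhexan-1-ol

The longest chain bearing the –OH group is 6 carbons long (hexane).
An alcohol (–OH) is the principal characteristic group, giving the suffix -ol.
Choose the numbering such that numbering from this end puts the hydroxyl group at C-1 rather than C-6.
This places the hydroxyl at C-1; an iodo group at C-5; a methyl group at C-3.
The substituents are ordered alphabetically, ignoring any di-/tri- multipliers.
The name is 5-iodo-3-methylhexan-1-ol.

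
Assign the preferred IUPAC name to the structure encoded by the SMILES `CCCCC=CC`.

hept-2-ene

The longest chain bearing the multiple bond is 7 carbons long (heptane).
The chain contains a C=C double bond, so the unsaturation ending is -ene.
The numbering direction is chosen so that numbering from this end puts the double bond at C-2 rather than C-5.
With this numbering: the double bond between C-2 and C-3.
The name is hept-2-ene.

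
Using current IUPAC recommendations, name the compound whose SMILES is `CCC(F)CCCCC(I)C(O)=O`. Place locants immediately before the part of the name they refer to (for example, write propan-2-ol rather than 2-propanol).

Counting along the main chain through the –COOH group gives 9 carbons: the parent is nonane.
The highest-priority functional group is a carboxylic acid (terminal –COOH), so the name ends in -oic acid.
Number the chain so that the carboxylic acid carbon is C-1 by definition.
This places a fluoro group at C-7; an iodo group at C-2.
Substituent prefixes are cited in alphabetical order (multiplying prefixes like di-/tri- are ignored for ordering).
Putting it together: 7-fluoro-2-iodononanoic acid.

7-fluoro-2-iodononanoic acid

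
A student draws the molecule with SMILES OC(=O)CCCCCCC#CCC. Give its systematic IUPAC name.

undec-8-ynoic acid

The longest carbon chain that includes the –COOH group and the multiple bond has 11 carbons, so the parent hydride is undecane.
A carboxylic acid (terminal –COOH) is the principal characteristic group, giving the suffix -oic acid.
The chain contains a C≡C triple bond, so the unsaturation ending is -yne.
Number the chain so that the carboxylic acid carbon is C-1 by definition.
This places the triple bond between C-8 and C-9.
Assembling the pieces gives undec-8-ynoic acid.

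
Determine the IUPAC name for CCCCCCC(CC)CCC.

The parent chain contains 10 carbons (decane).
Choose the numbering such that the substituent locant set {4} is lower than {7} at the first point of difference.
This places an ethyl group at C-4.
Assembling the pieces gives 4-ethyldecane.

4-ethyldecane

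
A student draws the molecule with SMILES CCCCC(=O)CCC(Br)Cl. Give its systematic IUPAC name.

The longest carbon chain that includes the carbonyl has 8 carbons, so the parent hydride is octane.
The principal characteristic group is a ketone (C=O on an internal carbon), named with the suffix -one.
Choose the numbering such that numbering from this end puts the carbonyl group at C-4 rather than C-5.
This places the carbonyl at C-4; a bromo group at C-1; a chloro group at C-1.
The substituents are ordered alphabetically, ignoring any di-/tri- multipliers.
Putting it together: 1-bromo-1-chlorooctan-4-one.

1-bromo-1-chlorooctan-4-one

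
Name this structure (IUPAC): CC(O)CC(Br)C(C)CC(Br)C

4,7-dibromo-5-methyloctan-2-ol

The longest carbon chain that includes the –OH group has 8 carbons, so the parent hydride is octane.
The highest-priority functional group is an alcohol (–OH), so the name ends in -ol.
Number the chain so that numbering from this end puts the hydroxyl group at C-2 rather than C-7.
This places the hydroxyl at C-2; bromo groups at C-4 and C-7; a methyl group at C-5.
Prefixes are listed alphabetically: bromo, methyl.
Putting it together: 4,7-dibromo-5-methyloctan-2-ol.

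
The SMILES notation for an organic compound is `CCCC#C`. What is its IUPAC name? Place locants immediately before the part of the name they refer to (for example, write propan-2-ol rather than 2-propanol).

pent-1-yne

The longest carbon chain that includes the multiple bond has 5 carbons, so the parent hydride is pentane.
There is one C≡C triple bond, indicated by the ending -yne.
Choose the numbering such that numbering from this end puts the triple bond at C-1 rather than C-4.
This places the triple bond between C-1 and C-2.
The name is pent-1-yne.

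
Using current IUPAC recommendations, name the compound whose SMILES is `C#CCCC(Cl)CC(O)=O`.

Counting along the main chain through the –COOH group and the multiple bond gives 7 carbons: the parent is heptane.
A carboxylic acid (terminal –COOH) is the principal characteristic group, giving the suffix -oic acid.
There is one C≡C triple bond, indicated by the ending -yne.
The numbering direction is chosen so that the carboxylic acid carbon is C-1 by definition.
This places the triple bond between C-6 and C-7; a chloro group at C-3.
Putting it together: 3-chlorohept-6-ynoic acid.

3-chlorohept-6-ynoic acid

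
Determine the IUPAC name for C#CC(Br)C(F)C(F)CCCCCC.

3-bromo-4,5-difluoroundec-1-yne

Counting along the main chain through the multiple bond gives 11 carbons: the parent is undecane.
A C≡C triple bond in the chain gives the infix -yne-.
Number the chain so that numbering from this end puts the triple bond at C-1 rather than C-10.
With this numbering: the triple bond between C-1 and C-2; a bromo group at C-3; fluoro groups at C-4 and C-5.
Substituent prefixes are cited in alphabetical order (multiplying prefixes like di-/tri- are ignored for ordering).
Putting it together: 3-bromo-4,5-difluoroundec-1-yne.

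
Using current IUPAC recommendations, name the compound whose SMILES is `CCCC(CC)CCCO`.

4-ethylheptan-1-ol

The longest carbon chain that includes the –OH group has 7 carbons, so the parent hydride is heptane.
An alcohol (–OH) is the principal characteristic group, giving the suffix -ol.
Choose the numbering such that numbering from this end puts the hydroxyl group at C-1 rather than C-7.
This places the hydroxyl at C-1; an ethyl group at C-4.
Putting it together: 4-ethylheptan-1-ol.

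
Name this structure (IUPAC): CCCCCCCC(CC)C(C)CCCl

1-chloro-4-ethyl-3-methylundecane

The longest continuous carbon chain has 11 atoms, so the parent hydride is undecane.
Number the chain so that the substituent locant set {1,3,4} is lower than {8,9,11} at the first point of difference.
That gives a chloro group at C-1; an ethyl group at C-4; a methyl group at C-3.
Substituent prefixes are cited in alphabetical order (multiplying prefixes like di-/tri- are ignored for ordering).
The name is 1-chloro-4-ethyl-3-methylundecane.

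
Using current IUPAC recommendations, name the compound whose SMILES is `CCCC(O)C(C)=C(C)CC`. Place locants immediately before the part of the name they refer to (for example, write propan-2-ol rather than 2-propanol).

The longest chain bearing the –OH group and the multiple bond is 8 carbons long (octane).
The principal characteristic group is an alcohol (–OH), named with the suffix -ol.
There is one C=C double bond, indicated by the ending -ene.
Number the chain so that numbering from this end puts the hydroxyl group at C-4 rather than C-5.
This places the hydroxyl at C-4; the double bond between C-5 and C-6; methyl groups at C-5 and C-6.
Assembling the pieces gives 5,6-dimethyloct-5-en-4-ol.

5,6-dimethyloct-5-en-4-ol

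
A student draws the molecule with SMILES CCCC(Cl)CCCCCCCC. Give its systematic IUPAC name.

4-chlorododecane

The longest carbon chain is 12 atoms: the parent is dodecane.
The numbering direction is chosen so that the substituent locant set {4} is lower than {9} at the first point of difference.
That gives a chloro group at C-4.
Putting it together: 4-chlorododecane.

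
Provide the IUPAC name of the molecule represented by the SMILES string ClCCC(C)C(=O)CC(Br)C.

Counting along the main chain through the carbonyl gives 7 carbons: the parent is heptane.
A ketone (C=O on an internal carbon) is the principal characteristic group, giving the suffix -one.
Choose the numbering such that the substituent locant set {1,3,6} is lower than {2,5,7} at the first point of difference.
This places the carbonyl at C-4; a bromo group at C-6; a chloro group at C-1; a methyl group at C-3.
Substituent prefixes are cited in alphabetical order (multiplying prefixes like di-/tri- are ignored for ordering).
Putting it together: 6-bromo-1-chloro-3-methylheptan-4-one.

6-bromo-1-chloro-3-methylheptan-4-one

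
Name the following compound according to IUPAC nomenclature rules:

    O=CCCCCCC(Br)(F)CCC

7-bromo-7-fluorodecanal

The longest carbon chain that includes the –CHO group has 10 carbons, so the parent hydride is decane.
The principal characteristic group is an aldehyde (terminal –CHO), named with the suffix -al.
Choose the numbering such that the aldehyde carbon is C-1 by definition.
With this numbering: a bromo group at C-7; a fluoro group at C-7.
Prefixes are listed alphabetically: bromo, fluoro.
The name is 7-bromo-7-fluorodecanal.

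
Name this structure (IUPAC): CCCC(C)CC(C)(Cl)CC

The longest continuous carbon chain has 8 atoms, so the parent hydride is octane.
The numbering direction is chosen so that the substituent locant set {3,3,5} is lower than {4,6,6} at the first point of difference.
That gives a chloro group at C-3; methyl groups at C-3 and C-5.
The substituents are ordered alphabetically, ignoring any di-/tri- multipliers.
The name is 3-chloro-3,5-dimethyloctane.

3-chloro-3,5-dimethyloctane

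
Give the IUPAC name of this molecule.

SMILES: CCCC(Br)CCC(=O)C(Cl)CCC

The longest chain bearing the carbonyl is 11 carbons long (undecane).
The principal characteristic group is a ketone (C=O on an internal carbon), named with the suffix -one.
Number the chain so that numbering from this end puts the carbonyl group at C-5 rather than C-7.
With this numbering: the carbonyl at C-5; a bromo group at C-8; a chloro group at C-4.
Substituent prefixes are cited in alphabetical order (multiplying prefixes like di-/tri- are ignored for ordering).
Assembling the pieces gives 8-bromo-4-chloroundecan-5-one.

8-bromo-4-chloroundecan-5-one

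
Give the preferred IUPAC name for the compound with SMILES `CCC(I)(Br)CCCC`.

3-bromo-3-iodoheptane

The longest carbon chain is 7 atoms: the parent is heptane.
Number the chain so that the substituent locant set {3,3} is lower than {5,5} at the first point of difference.
That gives a bromo group at C-3; an iodo group at C-3.
The substituents are ordered alphabetically, ignoring any di-/tri- multipliers.
The name is 3-bromo-3-iodoheptane.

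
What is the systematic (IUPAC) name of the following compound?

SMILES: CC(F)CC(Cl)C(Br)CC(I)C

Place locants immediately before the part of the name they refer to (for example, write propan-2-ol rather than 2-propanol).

The longest continuous carbon chain has 8 atoms, so the parent hydride is octane.
Number the chain so that the locant sets are identical either way, so the alphabetically earlier bromo substituent takes the lower locant (4 rather than 5).
With this numbering: a bromo group at C-4; a chloro group at C-5; a fluoro group at C-7; an iodo group at C-2.
Prefixes are listed alphabetically: bromo, chloro, fluoro, iodo.
Putting it together: 4-bromo-5-chloro-7-fluoro-2-iodooctane.

4-bromo-5-chloro-7-fluoro-2-iodooctane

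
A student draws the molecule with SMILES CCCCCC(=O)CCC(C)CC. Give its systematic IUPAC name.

Counting along the main chain through the carbonyl gives 11 carbons: the parent is undecane.
A ketone (C=O on an internal carbon) is the principal characteristic group, giving the suffix -one.
Number the chain so that the substituent locant set {3} is lower than {9} at the first point of difference.
That gives the carbonyl at C-6; a methyl group at C-3.
The name is 3-methylundecan-6-one.

3-methylundecan-6-one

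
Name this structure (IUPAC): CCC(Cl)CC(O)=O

3-chloropentanoic acid

The longest chain bearing the –COOH group is 5 carbons long (pentane).
The principal characteristic group is a carboxylic acid (terminal –COOH), named with the suffix -oic acid.
The numbering direction is chosen so that the carboxylic acid carbon is C-1 by definition.
That gives a chloro group at C-3.
The name is 3-chloropentanoic acid.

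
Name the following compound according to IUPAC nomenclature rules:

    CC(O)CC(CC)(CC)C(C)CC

4,4-diethyl-5-methylheptan-2-ol

The longest chain bearing the –OH group is 7 carbons long (heptane).
The principal characteristic group is an alcohol (–OH), named with the suffix -ol.
Choose the numbering such that numbering from this end puts the hydroxyl group at C-2 rather than C-6.
This places the hydroxyl at C-2; two ethyl groups at C-4; a methyl group at C-5.
The substituents are ordered alphabetically, ignoring any di-/tri- multipliers.
Assembling the pieces gives 4,4-diethyl-5-methylheptan-2-ol.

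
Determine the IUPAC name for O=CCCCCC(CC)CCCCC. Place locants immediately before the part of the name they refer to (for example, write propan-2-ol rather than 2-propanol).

6-ethylundecanal

The longest carbon chain that includes the –CHO group has 11 carbons, so the parent hydride is undecane.
An aldehyde (terminal –CHO) is the principal characteristic group, giving the suffix -al.
Number the chain so that the aldehyde carbon is C-1 by definition.
This places an ethyl group at C-6.
The name is 6-ethylundecanal.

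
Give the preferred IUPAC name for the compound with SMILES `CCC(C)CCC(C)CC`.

3,6-dimethyloctane

The longest continuous carbon chain has 8 atoms, so the parent hydride is octane.
The molecule is symmetric, so either numbering direction gives the same locants.
With this numbering: methyl groups at C-3 and C-6.
Assembling the pieces gives 3,6-dimethyloctane.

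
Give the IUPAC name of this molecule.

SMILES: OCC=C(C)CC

The longest carbon chain that includes the –OH group and the multiple bond has 5 carbons, so the parent hydride is pentane.
The highest-priority functional group is an alcohol (–OH), so the name ends in -ol.
The chain contains a C=C double bond, so the unsaturation ending is -ene.
Number the chain so that numbering from this end puts the hydroxyl group at C-1 rather than C-5.
With this numbering: the hydroxyl at C-1; the double bond between C-2 and C-3; a methyl group at C-3.
Assembling the pieces gives 3-methylpent-2-en-1-ol.

3-methylpent-2-en-1-ol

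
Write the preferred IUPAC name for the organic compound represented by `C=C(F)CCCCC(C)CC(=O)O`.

The longest chain bearing the –COOH group and the multiple bond is 9 carbons long (nonane).
The principal characteristic group is a carboxylic acid (terminal –COOH), named with the suffix -oic acid.
The chain contains a C=C double bond, so the unsaturation ending is -ene.
The numbering direction is chosen so that the carboxylic acid carbon is C-1 by definition.
With this numbering: the double bond between C-8 and C-9; a fluoro group at C-8; a methyl group at C-3.
Substituent prefixes are cited in alphabetical order (multiplying prefixes like di-/tri- are ignored for ordering).
Putting it together: 8-fluoro-3-methylnon-8-enoic acid.

8-fluoro-3-methylnon-8-enoic acid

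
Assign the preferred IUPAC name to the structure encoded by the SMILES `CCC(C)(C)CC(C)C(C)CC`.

The parent chain contains 8 carbons (octane).
Number the chain so that the substituent locant set {3,3,5,6} is lower than {3,4,6,6} at the first point of difference.
This places methyl groups at C-3 (×2) and C-5 and C-6.
The name is 3,3,5,6-tetramethyloctane.

3,3,5,6-tetramethyloctane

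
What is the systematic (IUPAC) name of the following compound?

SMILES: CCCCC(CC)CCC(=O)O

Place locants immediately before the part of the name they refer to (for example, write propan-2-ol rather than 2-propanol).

4-ethyloctanoic acid

Counting along the main chain through the –COOH group gives 8 carbons: the parent is octane.
The highest-priority functional group is a carboxylic acid (terminal –COOH), so the name ends in -oic acid.
The numbering direction is chosen so that the carboxylic acid carbon is C-1 by definition.
With this numbering: an ethyl group at C-4.
The name is 4-ethyloctanoic acid.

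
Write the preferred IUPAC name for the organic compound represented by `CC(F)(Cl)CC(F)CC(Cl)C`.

The parent chain contains 7 carbons (heptane).
Number the chain so that the substituent locant set {2,2,4,6} is lower than {2,4,6,6} at the first point of difference.
That gives chloro groups at C-2 and C-6; fluoro groups at C-2 and C-4.
Prefixes are listed alphabetically: chloro, fluoro.
The name is 2,6-dichloro-2,4-difluoroheptane.

2,6-dichloro-2,4-difluoroheptane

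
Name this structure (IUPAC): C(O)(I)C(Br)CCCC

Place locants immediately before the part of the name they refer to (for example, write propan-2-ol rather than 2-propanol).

Counting along the main chain through the –OH group gives 6 carbons: the parent is hexane.
The principal characteristic group is an alcohol (–OH), named with the suffix -ol.
The numbering direction is chosen so that numbering from this end puts the hydroxyl group at C-1 rather than C-6.
This places the hydroxyl at C-1; a bromo group at C-2; an iodo group at C-1.
The substituents are ordered alphabetically, ignoring any di-/tri- multipliers.
Putting it together: 2-bromo-1-iodohexan-1-ol.

2-bromo-1-iodohexan-1-ol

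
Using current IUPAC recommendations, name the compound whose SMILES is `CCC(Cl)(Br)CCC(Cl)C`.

5-bromo-2,5-dichloroheptane

The longest continuous carbon chain has 7 atoms, so the parent hydride is heptane.
Choose the numbering such that the substituent locant set {2,5,5} is lower than {3,3,6} at the first point of difference.
This places a bromo group at C-5; chloro groups at C-2 and C-5.
The substituents are ordered alphabetically, ignoring any di-/tri- multipliers.
The name is 5-bromo-2,5-dichloroheptane.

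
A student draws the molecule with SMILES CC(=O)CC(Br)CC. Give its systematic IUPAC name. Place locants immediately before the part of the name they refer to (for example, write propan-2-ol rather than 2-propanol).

The longest carbon chain that includes the carbonyl has 6 carbons, so the parent hydride is hexane.
A ketone (C=O on an internal carbon) is the principal characteristic group, giving the suffix -one.
The numbering direction is chosen so that numbering from this end puts the carbonyl group at C-2 rather than C-5.
With this numbering: the carbonyl at C-2; a bromo group at C-4.
The name is 4-bromohexan-2-one.

4-bromohexan-2-one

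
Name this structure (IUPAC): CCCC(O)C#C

The longest carbon chain that includes the –OH group and the multiple bond has 6 carbons, so the parent hydride is hexane.
The highest-priority functional group is an alcohol (–OH), so the name ends in -ol.
There is one C≡C triple bond, indicated by the ending -yne.
The numbering direction is chosen so that numbering from this end puts the hydroxyl group at C-3 rather than C-4.
With this numbering: the hydroxyl at C-3; the triple bond between C-1 and C-2.
The name is hex-1-yn-3-ol.

hex-1-yn-3-ol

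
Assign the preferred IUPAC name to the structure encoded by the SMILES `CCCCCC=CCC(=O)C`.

The longest chain bearing the carbonyl and the multiple bond is 10 carbons long (decane).
The principal characteristic group is a ketone (C=O on an internal carbon), named with the suffix -one.
A C=C double bond in the chain gives the infix -ene-.
The numbering direction is chosen so that numbering from this end puts the carbonyl group at C-2 rather than C-9.
This places the carbonyl at C-2; the double bond between C-4 and C-5.
The name is dec-4-en-2-one.

dec-4-en-2-one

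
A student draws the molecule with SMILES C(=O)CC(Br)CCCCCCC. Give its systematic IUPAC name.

The longest chain bearing the –CHO group is 10 carbons long (decane).
The principal characteristic group is an aldehyde (terminal –CHO), named with the suffix -al.
Choose the numbering such that the aldehyde carbon is C-1 by definition.
With this numbering: a bromo group at C-3.
Assembling the pieces gives 3-bromodecanal.

3-bromodecanal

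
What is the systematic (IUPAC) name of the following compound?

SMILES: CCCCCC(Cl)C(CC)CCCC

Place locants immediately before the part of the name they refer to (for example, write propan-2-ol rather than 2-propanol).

6-chloro-5-ethylundecane

The longest carbon chain is 11 atoms: the parent is undecane.
Choose the numbering such that the substituent locant set {5,6} is lower than {6,7} at the first point of difference.
This places a chloro group at C-6; an ethyl group at C-5.
The substituents are ordered alphabetically, ignoring any di-/tri- multipliers.
Putting it together: 6-chloro-5-ethylundecane.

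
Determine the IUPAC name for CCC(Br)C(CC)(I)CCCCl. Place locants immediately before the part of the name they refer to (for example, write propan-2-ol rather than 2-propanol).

The parent chain contains 7 carbons (heptane).
Choose the numbering such that the substituent locant set {1,4,4,5} is lower than {3,4,4,7} at the first point of difference.
With this numbering: a bromo group at C-5; a chloro group at C-1; an ethyl group at C-4; an iodo group at C-4.
Substituent prefixes are cited in alphabetical order (multiplying prefixes like di-/tri- are ignored for ordering).
Assembling the pieces gives 5-bromo-1-chloro-4-ethyl-4-iodoheptane.

5-bromo-1-chloro-4-ethyl-4-iodoheptane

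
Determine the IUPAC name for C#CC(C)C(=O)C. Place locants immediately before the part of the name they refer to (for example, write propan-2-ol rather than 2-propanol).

3-methylpent-4-yn-2-one

Counting along the main chain through the carbonyl and the multiple bond gives 5 carbons: the parent is pentane.
A ketone (C=O on an internal carbon) is the principal characteristic group, giving the suffix -one.
There is one C≡C triple bond, indicated by the ending -yne.
The numbering direction is chosen so that numbering from this end puts the carbonyl group at C-2 rather than C-4.
With this numbering: the carbonyl at C-2; the triple bond between C-4 and C-5; a methyl group at C-3.
Putting it together: 3-methylpent-4-yn-2-one.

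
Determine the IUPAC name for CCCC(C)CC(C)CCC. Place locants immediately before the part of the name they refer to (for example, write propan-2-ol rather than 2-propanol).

4,6-dimethylnonane

The longest carbon chain is 9 atoms: the parent is nonane.
Numbering from either end gives identical locants here.
This places methyl groups at C-4 and C-6.
Putting it together: 4,6-dimethylnonane.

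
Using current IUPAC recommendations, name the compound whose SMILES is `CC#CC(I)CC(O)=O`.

The longest carbon chain that includes the –COOH group and the multiple bond has 6 carbons, so the parent hydride is hexane.
The highest-priority functional group is a carboxylic acid (terminal –COOH), so the name ends in -oic acid.
The chain contains a C≡C triple bond, so the unsaturation ending is -yne.
The numbering direction is chosen so that the carboxylic acid carbon is C-1 by definition.
This places the triple bond between C-4 and C-5; an iodo group at C-3.
Assembling the pieces gives 3-iodohex-4-ynoic acid.

3-iodohex-4-ynoic acid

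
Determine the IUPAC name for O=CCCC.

Counting along the main chain through the –CHO group gives 4 carbons: the parent is butane.
An aldehyde (terminal –CHO) is the principal characteristic group, giving the suffix -al.
Number the chain so that the aldehyde carbon is C-1 by definition.
Assembling the pieces gives butanal.

butanal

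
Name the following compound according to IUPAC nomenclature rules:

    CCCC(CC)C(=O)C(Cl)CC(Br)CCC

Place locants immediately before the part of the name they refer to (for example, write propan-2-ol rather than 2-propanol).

8-bromo-6-chloro-4-ethylundecan-5-one

The longest carbon chain that includes the carbonyl has 11 carbons, so the parent hydride is undecane.
The principal characteristic group is a ketone (C=O on an internal carbon), named with the suffix -one.
Choose the numbering such that numbering from this end puts the carbonyl group at C-5 rather than C-7.
This places the carbonyl at C-5; a bromo group at C-8; a chloro group at C-6; an ethyl group at C-4.
Prefixes are listed alphabetically: bromo, chloro, ethyl.
Putting it together: 8-bromo-6-chloro-4-ethylundecan-5-one.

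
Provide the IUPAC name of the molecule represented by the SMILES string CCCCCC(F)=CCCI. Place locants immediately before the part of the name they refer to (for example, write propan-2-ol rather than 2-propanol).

The longest chain bearing the multiple bond is 9 carbons long (nonane).
A C=C double bond in the chain gives the infix -ene-.
The numbering direction is chosen so that numbering from this end puts the double bond at C-3 rather than C-6.
With this numbering: the double bond between C-3 and C-4; a fluoro group at C-4; an iodo group at C-1.
The substituents are ordered alphabetically, ignoring any di-/tri- multipliers.
Putting it together: 4-fluoro-1-iodonon-3-ene.

4-fluoro-1-iodonon-3-ene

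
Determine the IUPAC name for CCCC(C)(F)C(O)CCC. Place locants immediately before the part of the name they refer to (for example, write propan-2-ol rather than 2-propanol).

5-fluoro-5-methyloctan-4-ol

The longest chain bearing the –OH group is 8 carbons long (octane).
The highest-priority functional group is an alcohol (–OH), so the name ends in -ol.
The numbering direction is chosen so that numbering from this end puts the hydroxyl group at C-4 rather than C-5.
With this numbering: the hydroxyl at C-4; a fluoro group at C-5; a methyl group at C-5.
Prefixes are listed alphabetically: fluoro, methyl.
Assembling the pieces gives 5-fluoro-5-methyloctan-4-ol.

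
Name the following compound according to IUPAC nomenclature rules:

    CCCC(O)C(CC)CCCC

5-ethylnonan-4-ol

The longest carbon chain that includes the –OH group has 9 carbons, so the parent hydride is nonane.
An alcohol (–OH) is the principal characteristic group, giving the suffix -ol.
Number the chain so that numbering from this end puts the hydroxyl group at C-4 rather than C-6.
That gives the hydroxyl at C-4; an ethyl group at C-5.
Putting it together: 5-ethylnonan-4-ol.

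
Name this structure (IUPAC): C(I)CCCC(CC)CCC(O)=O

The longest carbon chain that includes the –COOH group has 8 carbons, so the parent hydride is octane.
The principal characteristic group is a carboxylic acid (terminal –COOH), named with the suffix -oic acid.
Number the chain so that the carboxylic acid carbon is C-1 by definition.
With this numbering: an ethyl group at C-4; an iodo group at C-8.
Prefixes are listed alphabetically: ethyl, iodo.
Assembling the pieces gives 4-ethyl-8-iodooctanoic acid.

4-ethyl-8-iodooctanoic acid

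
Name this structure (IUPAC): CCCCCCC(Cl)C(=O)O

The longest chain bearing the –COOH group is 8 carbons long (octane).
The principal characteristic group is a carboxylic acid (terminal –COOH), named with the suffix -oic acid.
Choose the numbering such that the carboxylic acid carbon is C-1 by definition.
That gives a chloro group at C-2.
Putting it together: 2-chlorooctanoic acid.

2-chlorooctanoic acid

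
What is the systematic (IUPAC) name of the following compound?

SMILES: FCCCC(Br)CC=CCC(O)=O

The longest carbon chain that includes the –COOH group and the multiple bond has 9 carbons, so the parent hydride is nonane.
A carboxylic acid (terminal –COOH) is the principal characteristic group, giving the suffix -oic acid.
The chain contains a C=C double bond, so the unsaturation ending is -ene.
Number the chain so that the carboxylic acid carbon is C-1 by definition.
With this numbering: the double bond between C-3 and C-4; a bromo group at C-6; a fluoro group at C-9.
Prefixes are listed alphabetically: bromo, fluoro.
Putting it together: 6-bromo-9-fluoronon-3-enoic acid.

6-bromo-9-fluoronon-3-enoic acid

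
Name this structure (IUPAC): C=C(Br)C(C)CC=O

4-bromo-3-methylpent-4-enal

Counting along the main chain through the –CHO group and the multiple bond gives 5 carbons: the parent is pentane.
The principal characteristic group is an aldehyde (terminal –CHO), named with the suffix -al.
The chain contains a C=C double bond, so the unsaturation ending is -ene.
Number the chain so that the aldehyde carbon is C-1 by definition.
That gives the double bond between C-4 and C-5; a bromo group at C-4; a methyl group at C-3.
Prefixes are listed alphabetically: bromo, methyl.
Assembling the pieces gives 4-bromo-3-methylpent-4-enal.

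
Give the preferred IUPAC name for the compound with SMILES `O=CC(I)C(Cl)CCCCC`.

Counting along the main chain through the –CHO group gives 8 carbons: the parent is octane.
The principal characteristic group is an aldehyde (terminal –CHO), named with the suffix -al.
Choose the numbering such that the aldehyde carbon is C-1 by definition.
With this numbering: a chloro group at C-3; an iodo group at C-2.
Substituent prefixes are cited in alphabetical order (multiplying prefixes like di-/tri- are ignored for ordering).
Assembling the pieces gives 3-chloro-2-iodooctanal.

3-chloro-2-iodooctanal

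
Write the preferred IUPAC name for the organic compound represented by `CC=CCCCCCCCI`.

The longest carbon chain that includes the multiple bond has 10 carbons, so the parent hydride is decane.
A C=C double bond in the chain gives the infix -ene-.
Number the chain so that numbering from this end puts the double bond at C-2 rather than C-8.
With this numbering: the double bond between C-2 and C-3; an iodo group at C-10.
The name is 10-iododec-2-ene.

10-iododec-2-ene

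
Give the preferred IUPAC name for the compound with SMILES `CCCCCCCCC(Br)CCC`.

The longest carbon chain is 12 atoms: the parent is dodecane.
Number the chain so that the substituent locant set {4} is lower than {9} at the first point of difference.
This places a bromo group at C-4.
The name is 4-bromododecane.

4-bromododecane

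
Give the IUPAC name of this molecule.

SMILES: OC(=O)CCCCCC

heptanoic acid

Counting along the main chain through the –COOH group gives 7 carbons: the parent is heptane.
The principal characteristic group is a carboxylic acid (terminal –COOH), named with the suffix -oic acid.
Number the chain so that the carboxylic acid carbon is C-1 by definition.
Assembling the pieces gives heptanoic acid.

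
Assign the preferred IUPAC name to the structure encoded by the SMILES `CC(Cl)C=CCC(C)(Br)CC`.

Counting along the main chain through the multiple bond gives 8 carbons: the parent is octane.
The chain contains a C=C double bond, so the unsaturation ending is -ene.
The numbering direction is chosen so that numbering from this end puts the double bond at C-3 rather than C-5.
With this numbering: the double bond between C-3 and C-4; a bromo group at C-6; a chloro group at C-2; a methyl group at C-6.
The substituents are ordered alphabetically, ignoring any di-/tri- multipliers.
Assembling the pieces gives 6-bromo-2-chloro-6-methyloct-3-ene.

6-bromo-2-chloro-6-methyloct-3-ene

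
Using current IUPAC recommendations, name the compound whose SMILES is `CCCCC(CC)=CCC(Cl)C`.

The longest carbon chain that includes the multiple bond has 9 carbons, so the parent hydride is nonane.
The chain contains a C=C double bond, so the unsaturation ending is -ene.
Number the chain so that numbering from this end puts the double bond at C-4 rather than C-5.
With this numbering: the double bond between C-4 and C-5; a chloro group at C-2; an ethyl group at C-5.
Prefixes are listed alphabetically: chloro, ethyl.
Putting it together: 2-chloro-5-ethylnon-4-ene.

2-chloro-5-ethylnon-4-ene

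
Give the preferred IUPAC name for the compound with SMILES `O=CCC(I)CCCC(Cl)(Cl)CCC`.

The longest carbon chain that includes the –CHO group has 10 carbons, so the parent hydride is decane.
The principal characteristic group is an aldehyde (terminal –CHO), named with the suffix -al.
Number the chain so that the aldehyde carbon is C-1 by definition.
With this numbering: two chloro groups at C-7; an iodo group at C-3.
The substituents are ordered alphabetically, ignoring any di-/tri- multipliers.
Assembling the pieces gives 7,7-dichloro-3-iododecanal.

7,7-dichloro-3-iododecanal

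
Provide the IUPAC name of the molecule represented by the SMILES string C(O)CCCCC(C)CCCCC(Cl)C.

Counting along the main chain through the –OH group gives 12 carbons: the parent is dodecane.
The highest-priority functional group is an alcohol (–OH), so the name ends in -ol.
The numbering direction is chosen so that numbering from this end puts the hydroxyl group at C-1 rather than C-12.
With this numbering: the hydroxyl at C-1; a chloro group at C-11; a methyl group at C-6.
Substituent prefixes are cited in alphabetical order (multiplying prefixes like di-/tri- are ignored for ordering).
Assembling the pieces gives 11-chloro-6-methyldodecan-1-ol.

11-chloro-6-methyldodecan-1-ol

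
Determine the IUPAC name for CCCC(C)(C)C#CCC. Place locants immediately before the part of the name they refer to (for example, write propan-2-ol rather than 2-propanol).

The longest carbon chain that includes the multiple bond has 8 carbons, so the parent hydride is octane.
There is one C≡C triple bond, indicated by the ending -yne.
Number the chain so that numbering from this end puts the triple bond at C-3 rather than C-5.
With this numbering: the triple bond between C-3 and C-4; two methyl groups at C-5.
The name is 5,5-dimethyloct-3-yne.

5,5-dimethyloct-3-yne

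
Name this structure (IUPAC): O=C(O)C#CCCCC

hept-2-ynoic acid

Counting along the main chain through the –COOH group and the multiple bond gives 7 carbons: the parent is heptane.
The principal characteristic group is a carboxylic acid (terminal –COOH), named with the suffix -oic acid.
The chain contains a C≡C triple bond, so the unsaturation ending is -yne.
The numbering direction is chosen so that the carboxylic acid carbon is C-1 by definition.
This places the triple bond between C-2 and C-3.
Assembling the pieces gives hept-2-ynoic acid.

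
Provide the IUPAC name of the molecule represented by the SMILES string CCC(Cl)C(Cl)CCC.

3,4-dichloroheptane

The longest continuous carbon chain has 7 atoms, so the parent hydride is heptane.
The numbering direction is chosen so that the substituent locant set {3,4} is lower than {4,5} at the first point of difference.
This places chloro groups at C-3 and C-4.
Putting it together: 3,4-dichloroheptane.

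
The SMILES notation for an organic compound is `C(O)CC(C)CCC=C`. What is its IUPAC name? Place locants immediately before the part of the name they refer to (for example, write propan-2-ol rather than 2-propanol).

Counting along the main chain through the –OH group and the multiple bond gives 7 carbons: the parent is heptane.
The highest-priority functional group is an alcohol (–OH), so the name ends in -ol.
The chain contains a C=C double bond, so the unsaturation ending is -ene.
Number the chain so that numbering from this end puts the hydroxyl group at C-1 rather than C-7.
With this numbering: the hydroxyl at C-1; the double bond between C-6 and C-7; a methyl group at C-3.
Putting it together: 3-methylhept-6-en-1-ol.

3-methylhept-6-en-1-ol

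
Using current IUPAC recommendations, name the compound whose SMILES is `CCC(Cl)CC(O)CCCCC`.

The longest carbon chain that includes the –OH group has 10 carbons, so the parent hydride is decane.
An alcohol (–OH) is the principal characteristic group, giving the suffix -ol.
Number the chain so that numbering from this end puts the hydroxyl group at C-5 rather than C-6.
With this numbering: the hydroxyl at C-5; a chloro group at C-3.
Assembling the pieces gives 3-chlorodecan-5-ol.

3-chlorodecan-5-ol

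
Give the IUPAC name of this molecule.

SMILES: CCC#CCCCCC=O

The longest carbon chain that includes the –CHO group and the multiple bond has 9 carbons, so the parent hydride is nonane.
An aldehyde (terminal –CHO) is the principal characteristic group, giving the suffix -al.
A C≡C triple bond in the chain gives the infix -yne-.
The numbering direction is chosen so that the aldehyde carbon is C-1 by definition.
With this numbering: the triple bond between C-6 and C-7.
Assembling the pieces gives non-6-ynal.

non-6-ynal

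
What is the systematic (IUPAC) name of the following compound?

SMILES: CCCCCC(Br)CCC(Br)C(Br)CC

3,4,7-tribromododecane

The longest continuous carbon chain has 12 atoms, so the parent hydride is dodecane.
The numbering direction is chosen so that the substituent locant set {3,4,7} is lower than {6,9,10} at the first point of difference.
That gives bromo groups at C-3 and C-4 and C-7.
The name is 3,4,7-tribromododecane.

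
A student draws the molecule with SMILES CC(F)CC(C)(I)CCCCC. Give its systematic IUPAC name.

2-fluoro-4-iodo-4-methylnonane

The longest continuous carbon chain has 9 atoms, so the parent hydride is nonane.
Choose the numbering such that the substituent locant set {2,4,4} is lower than {6,6,8} at the first point of difference.
With this numbering: a fluoro group at C-2; an iodo group at C-4; a methyl group at C-4.
The substituents are ordered alphabetically, ignoring any di-/tri- multipliers.
The name is 2-fluoro-4-iodo-4-methylnonane.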